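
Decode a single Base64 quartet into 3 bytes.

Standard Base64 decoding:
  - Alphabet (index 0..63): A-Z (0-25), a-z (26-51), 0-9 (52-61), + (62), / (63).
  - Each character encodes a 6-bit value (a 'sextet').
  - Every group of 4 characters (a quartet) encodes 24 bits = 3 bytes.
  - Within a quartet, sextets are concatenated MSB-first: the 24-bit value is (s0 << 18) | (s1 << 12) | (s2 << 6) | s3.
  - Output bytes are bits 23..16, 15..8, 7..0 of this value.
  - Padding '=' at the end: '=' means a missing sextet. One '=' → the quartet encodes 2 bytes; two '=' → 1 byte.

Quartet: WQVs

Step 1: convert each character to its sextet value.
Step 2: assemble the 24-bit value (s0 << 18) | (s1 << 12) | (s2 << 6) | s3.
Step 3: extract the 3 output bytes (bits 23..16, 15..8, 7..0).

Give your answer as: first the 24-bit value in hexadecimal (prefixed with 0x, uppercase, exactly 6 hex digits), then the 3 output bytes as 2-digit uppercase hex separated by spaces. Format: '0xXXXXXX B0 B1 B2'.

Sextets: W=22, Q=16, V=21, s=44
24-bit: (22<<18) | (16<<12) | (21<<6) | 44
      = 0x580000 | 0x010000 | 0x000540 | 0x00002C
      = 0x59056C
Bytes: (v>>16)&0xFF=59, (v>>8)&0xFF=05, v&0xFF=6C

Answer: 0x59056C 59 05 6C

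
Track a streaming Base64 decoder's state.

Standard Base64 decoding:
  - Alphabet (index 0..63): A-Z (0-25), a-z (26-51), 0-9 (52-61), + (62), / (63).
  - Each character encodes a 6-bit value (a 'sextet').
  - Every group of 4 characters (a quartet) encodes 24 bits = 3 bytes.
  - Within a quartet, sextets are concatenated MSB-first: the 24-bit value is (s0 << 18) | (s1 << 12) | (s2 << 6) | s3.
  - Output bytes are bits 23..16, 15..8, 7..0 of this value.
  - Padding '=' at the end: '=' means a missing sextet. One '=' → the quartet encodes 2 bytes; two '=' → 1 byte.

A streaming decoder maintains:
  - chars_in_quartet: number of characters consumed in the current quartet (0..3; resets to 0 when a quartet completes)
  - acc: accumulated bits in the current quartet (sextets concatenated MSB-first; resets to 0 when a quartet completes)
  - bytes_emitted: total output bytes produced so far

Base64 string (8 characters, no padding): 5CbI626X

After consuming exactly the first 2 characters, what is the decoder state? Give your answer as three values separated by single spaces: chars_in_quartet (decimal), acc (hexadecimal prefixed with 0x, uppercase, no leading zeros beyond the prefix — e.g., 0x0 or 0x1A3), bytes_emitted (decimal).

Answer: 2 0xE42 0

Derivation:
After char 0 ('5'=57): chars_in_quartet=1 acc=0x39 bytes_emitted=0
After char 1 ('C'=2): chars_in_quartet=2 acc=0xE42 bytes_emitted=0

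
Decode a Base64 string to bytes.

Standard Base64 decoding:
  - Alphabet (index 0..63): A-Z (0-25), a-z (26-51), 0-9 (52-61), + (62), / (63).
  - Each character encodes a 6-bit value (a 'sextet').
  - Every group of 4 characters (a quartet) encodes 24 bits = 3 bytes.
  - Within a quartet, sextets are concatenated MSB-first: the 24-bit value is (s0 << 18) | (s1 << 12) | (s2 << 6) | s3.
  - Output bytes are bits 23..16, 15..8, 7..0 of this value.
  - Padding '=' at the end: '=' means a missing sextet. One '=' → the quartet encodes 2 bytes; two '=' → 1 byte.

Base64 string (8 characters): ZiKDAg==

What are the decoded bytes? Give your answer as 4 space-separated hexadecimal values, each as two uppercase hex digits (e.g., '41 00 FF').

Answer: 66 22 83 02

Derivation:
After char 0 ('Z'=25): chars_in_quartet=1 acc=0x19 bytes_emitted=0
After char 1 ('i'=34): chars_in_quartet=2 acc=0x662 bytes_emitted=0
After char 2 ('K'=10): chars_in_quartet=3 acc=0x1988A bytes_emitted=0
After char 3 ('D'=3): chars_in_quartet=4 acc=0x662283 -> emit 66 22 83, reset; bytes_emitted=3
After char 4 ('A'=0): chars_in_quartet=1 acc=0x0 bytes_emitted=3
After char 5 ('g'=32): chars_in_quartet=2 acc=0x20 bytes_emitted=3
Padding '==': partial quartet acc=0x20 -> emit 02; bytes_emitted=4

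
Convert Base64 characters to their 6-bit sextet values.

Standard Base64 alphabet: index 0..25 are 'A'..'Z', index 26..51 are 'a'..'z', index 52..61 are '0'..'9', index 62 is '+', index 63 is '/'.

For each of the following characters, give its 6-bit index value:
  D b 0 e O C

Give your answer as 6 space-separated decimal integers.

Answer: 3 27 52 30 14 2

Derivation:
'D': A..Z range, ord('D') − ord('A') = 3
'b': a..z range, 26 + ord('b') − ord('a') = 27
'0': 0..9 range, 52 + ord('0') − ord('0') = 52
'e': a..z range, 26 + ord('e') − ord('a') = 30
'O': A..Z range, ord('O') − ord('A') = 14
'C': A..Z range, ord('C') − ord('A') = 2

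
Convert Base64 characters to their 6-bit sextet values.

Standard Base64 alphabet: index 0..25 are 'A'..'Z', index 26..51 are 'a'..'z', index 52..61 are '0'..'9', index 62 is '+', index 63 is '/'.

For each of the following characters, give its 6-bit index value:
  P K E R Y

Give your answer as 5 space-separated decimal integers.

'P': A..Z range, ord('P') − ord('A') = 15
'K': A..Z range, ord('K') − ord('A') = 10
'E': A..Z range, ord('E') − ord('A') = 4
'R': A..Z range, ord('R') − ord('A') = 17
'Y': A..Z range, ord('Y') − ord('A') = 24

Answer: 15 10 4 17 24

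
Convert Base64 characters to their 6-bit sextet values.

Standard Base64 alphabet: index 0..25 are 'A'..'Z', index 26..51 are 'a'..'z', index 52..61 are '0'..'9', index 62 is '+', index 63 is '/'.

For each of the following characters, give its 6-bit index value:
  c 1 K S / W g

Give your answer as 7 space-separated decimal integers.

Answer: 28 53 10 18 63 22 32

Derivation:
'c': a..z range, 26 + ord('c') − ord('a') = 28
'1': 0..9 range, 52 + ord('1') − ord('0') = 53
'K': A..Z range, ord('K') − ord('A') = 10
'S': A..Z range, ord('S') − ord('A') = 18
'/': index 63
'W': A..Z range, ord('W') − ord('A') = 22
'g': a..z range, 26 + ord('g') − ord('a') = 32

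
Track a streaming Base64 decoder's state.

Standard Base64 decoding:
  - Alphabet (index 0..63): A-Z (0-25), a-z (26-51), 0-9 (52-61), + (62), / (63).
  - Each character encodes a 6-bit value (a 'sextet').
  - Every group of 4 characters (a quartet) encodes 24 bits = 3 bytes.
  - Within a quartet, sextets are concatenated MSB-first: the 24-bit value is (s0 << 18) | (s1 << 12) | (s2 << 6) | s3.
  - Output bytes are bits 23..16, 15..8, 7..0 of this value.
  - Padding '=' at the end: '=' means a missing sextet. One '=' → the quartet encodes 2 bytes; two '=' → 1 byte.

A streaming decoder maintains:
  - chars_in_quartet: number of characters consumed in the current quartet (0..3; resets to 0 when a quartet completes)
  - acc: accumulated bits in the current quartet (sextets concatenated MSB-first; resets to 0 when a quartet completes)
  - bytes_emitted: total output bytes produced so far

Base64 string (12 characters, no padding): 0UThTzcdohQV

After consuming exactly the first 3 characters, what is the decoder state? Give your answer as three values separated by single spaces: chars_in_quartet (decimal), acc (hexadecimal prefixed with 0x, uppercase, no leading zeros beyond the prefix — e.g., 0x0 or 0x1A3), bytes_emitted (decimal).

Answer: 3 0x34513 0

Derivation:
After char 0 ('0'=52): chars_in_quartet=1 acc=0x34 bytes_emitted=0
After char 1 ('U'=20): chars_in_quartet=2 acc=0xD14 bytes_emitted=0
After char 2 ('T'=19): chars_in_quartet=3 acc=0x34513 bytes_emitted=0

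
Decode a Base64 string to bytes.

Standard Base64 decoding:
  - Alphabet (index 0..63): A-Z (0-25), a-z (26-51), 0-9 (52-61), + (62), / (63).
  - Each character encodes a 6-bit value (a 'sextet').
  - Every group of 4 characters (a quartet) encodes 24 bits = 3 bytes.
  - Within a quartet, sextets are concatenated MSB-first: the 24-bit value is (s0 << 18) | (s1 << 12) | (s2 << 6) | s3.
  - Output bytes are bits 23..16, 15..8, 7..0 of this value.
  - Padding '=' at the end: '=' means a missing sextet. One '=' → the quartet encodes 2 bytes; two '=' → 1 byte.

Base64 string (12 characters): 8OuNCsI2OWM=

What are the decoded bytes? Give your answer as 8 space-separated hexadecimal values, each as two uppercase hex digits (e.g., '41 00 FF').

After char 0 ('8'=60): chars_in_quartet=1 acc=0x3C bytes_emitted=0
After char 1 ('O'=14): chars_in_quartet=2 acc=0xF0E bytes_emitted=0
After char 2 ('u'=46): chars_in_quartet=3 acc=0x3C3AE bytes_emitted=0
After char 3 ('N'=13): chars_in_quartet=4 acc=0xF0EB8D -> emit F0 EB 8D, reset; bytes_emitted=3
After char 4 ('C'=2): chars_in_quartet=1 acc=0x2 bytes_emitted=3
After char 5 ('s'=44): chars_in_quartet=2 acc=0xAC bytes_emitted=3
After char 6 ('I'=8): chars_in_quartet=3 acc=0x2B08 bytes_emitted=3
After char 7 ('2'=54): chars_in_quartet=4 acc=0xAC236 -> emit 0A C2 36, reset; bytes_emitted=6
After char 8 ('O'=14): chars_in_quartet=1 acc=0xE bytes_emitted=6
After char 9 ('W'=22): chars_in_quartet=2 acc=0x396 bytes_emitted=6
After char 10 ('M'=12): chars_in_quartet=3 acc=0xE58C bytes_emitted=6
Padding '=': partial quartet acc=0xE58C -> emit 39 63; bytes_emitted=8

Answer: F0 EB 8D 0A C2 36 39 63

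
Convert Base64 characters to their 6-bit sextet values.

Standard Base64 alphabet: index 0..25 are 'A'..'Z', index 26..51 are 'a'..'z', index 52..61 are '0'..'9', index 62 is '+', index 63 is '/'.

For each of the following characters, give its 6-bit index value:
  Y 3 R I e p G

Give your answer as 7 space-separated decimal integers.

'Y': A..Z range, ord('Y') − ord('A') = 24
'3': 0..9 range, 52 + ord('3') − ord('0') = 55
'R': A..Z range, ord('R') − ord('A') = 17
'I': A..Z range, ord('I') − ord('A') = 8
'e': a..z range, 26 + ord('e') − ord('a') = 30
'p': a..z range, 26 + ord('p') − ord('a') = 41
'G': A..Z range, ord('G') − ord('A') = 6

Answer: 24 55 17 8 30 41 6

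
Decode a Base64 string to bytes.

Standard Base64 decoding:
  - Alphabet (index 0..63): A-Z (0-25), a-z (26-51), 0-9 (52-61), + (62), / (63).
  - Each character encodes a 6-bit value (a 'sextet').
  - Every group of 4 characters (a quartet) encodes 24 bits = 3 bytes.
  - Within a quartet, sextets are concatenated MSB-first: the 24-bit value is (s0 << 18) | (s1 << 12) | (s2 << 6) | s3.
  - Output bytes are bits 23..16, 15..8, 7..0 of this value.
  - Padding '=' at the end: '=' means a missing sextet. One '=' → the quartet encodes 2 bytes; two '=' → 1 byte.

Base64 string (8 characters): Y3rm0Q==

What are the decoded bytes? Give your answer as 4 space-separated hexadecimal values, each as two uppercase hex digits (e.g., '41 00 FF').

After char 0 ('Y'=24): chars_in_quartet=1 acc=0x18 bytes_emitted=0
After char 1 ('3'=55): chars_in_quartet=2 acc=0x637 bytes_emitted=0
After char 2 ('r'=43): chars_in_quartet=3 acc=0x18DEB bytes_emitted=0
After char 3 ('m'=38): chars_in_quartet=4 acc=0x637AE6 -> emit 63 7A E6, reset; bytes_emitted=3
After char 4 ('0'=52): chars_in_quartet=1 acc=0x34 bytes_emitted=3
After char 5 ('Q'=16): chars_in_quartet=2 acc=0xD10 bytes_emitted=3
Padding '==': partial quartet acc=0xD10 -> emit D1; bytes_emitted=4

Answer: 63 7A E6 D1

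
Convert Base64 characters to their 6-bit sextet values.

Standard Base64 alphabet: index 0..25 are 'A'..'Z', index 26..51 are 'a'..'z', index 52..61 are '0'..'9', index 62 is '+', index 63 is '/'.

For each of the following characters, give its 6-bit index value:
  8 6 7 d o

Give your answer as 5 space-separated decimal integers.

'8': 0..9 range, 52 + ord('8') − ord('0') = 60
'6': 0..9 range, 52 + ord('6') − ord('0') = 58
'7': 0..9 range, 52 + ord('7') − ord('0') = 59
'd': a..z range, 26 + ord('d') − ord('a') = 29
'o': a..z range, 26 + ord('o') − ord('a') = 40

Answer: 60 58 59 29 40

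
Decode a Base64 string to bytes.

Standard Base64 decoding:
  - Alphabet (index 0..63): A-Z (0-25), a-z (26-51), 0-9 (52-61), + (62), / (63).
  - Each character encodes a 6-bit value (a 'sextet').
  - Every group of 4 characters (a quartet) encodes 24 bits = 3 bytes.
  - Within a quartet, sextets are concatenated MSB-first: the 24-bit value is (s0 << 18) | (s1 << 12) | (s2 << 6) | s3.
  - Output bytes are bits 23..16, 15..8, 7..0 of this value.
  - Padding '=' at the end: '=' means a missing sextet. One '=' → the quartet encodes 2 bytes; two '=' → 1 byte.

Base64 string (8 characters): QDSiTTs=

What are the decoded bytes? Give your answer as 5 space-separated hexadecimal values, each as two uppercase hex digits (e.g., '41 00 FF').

After char 0 ('Q'=16): chars_in_quartet=1 acc=0x10 bytes_emitted=0
After char 1 ('D'=3): chars_in_quartet=2 acc=0x403 bytes_emitted=0
After char 2 ('S'=18): chars_in_quartet=3 acc=0x100D2 bytes_emitted=0
After char 3 ('i'=34): chars_in_quartet=4 acc=0x4034A2 -> emit 40 34 A2, reset; bytes_emitted=3
After char 4 ('T'=19): chars_in_quartet=1 acc=0x13 bytes_emitted=3
After char 5 ('T'=19): chars_in_quartet=2 acc=0x4D3 bytes_emitted=3
After char 6 ('s'=44): chars_in_quartet=3 acc=0x134EC bytes_emitted=3
Padding '=': partial quartet acc=0x134EC -> emit 4D 3B; bytes_emitted=5

Answer: 40 34 A2 4D 3B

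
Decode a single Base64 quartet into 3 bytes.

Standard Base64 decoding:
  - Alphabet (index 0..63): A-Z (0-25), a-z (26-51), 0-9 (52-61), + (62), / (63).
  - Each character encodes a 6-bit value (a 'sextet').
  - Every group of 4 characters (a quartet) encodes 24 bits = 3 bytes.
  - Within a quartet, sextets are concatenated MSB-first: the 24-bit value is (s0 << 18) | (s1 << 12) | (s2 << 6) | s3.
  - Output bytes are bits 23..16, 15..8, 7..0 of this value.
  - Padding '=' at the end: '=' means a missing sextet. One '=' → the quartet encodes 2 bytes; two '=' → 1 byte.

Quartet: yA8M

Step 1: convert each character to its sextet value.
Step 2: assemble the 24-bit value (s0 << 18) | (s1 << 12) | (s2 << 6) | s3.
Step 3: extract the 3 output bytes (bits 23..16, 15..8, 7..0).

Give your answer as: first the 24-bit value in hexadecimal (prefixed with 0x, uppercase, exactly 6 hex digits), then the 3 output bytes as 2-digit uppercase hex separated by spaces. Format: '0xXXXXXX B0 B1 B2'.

Answer: 0xC80F0C C8 0F 0C

Derivation:
Sextets: y=50, A=0, 8=60, M=12
24-bit: (50<<18) | (0<<12) | (60<<6) | 12
      = 0xC80000 | 0x000000 | 0x000F00 | 0x00000C
      = 0xC80F0C
Bytes: (v>>16)&0xFF=C8, (v>>8)&0xFF=0F, v&0xFF=0C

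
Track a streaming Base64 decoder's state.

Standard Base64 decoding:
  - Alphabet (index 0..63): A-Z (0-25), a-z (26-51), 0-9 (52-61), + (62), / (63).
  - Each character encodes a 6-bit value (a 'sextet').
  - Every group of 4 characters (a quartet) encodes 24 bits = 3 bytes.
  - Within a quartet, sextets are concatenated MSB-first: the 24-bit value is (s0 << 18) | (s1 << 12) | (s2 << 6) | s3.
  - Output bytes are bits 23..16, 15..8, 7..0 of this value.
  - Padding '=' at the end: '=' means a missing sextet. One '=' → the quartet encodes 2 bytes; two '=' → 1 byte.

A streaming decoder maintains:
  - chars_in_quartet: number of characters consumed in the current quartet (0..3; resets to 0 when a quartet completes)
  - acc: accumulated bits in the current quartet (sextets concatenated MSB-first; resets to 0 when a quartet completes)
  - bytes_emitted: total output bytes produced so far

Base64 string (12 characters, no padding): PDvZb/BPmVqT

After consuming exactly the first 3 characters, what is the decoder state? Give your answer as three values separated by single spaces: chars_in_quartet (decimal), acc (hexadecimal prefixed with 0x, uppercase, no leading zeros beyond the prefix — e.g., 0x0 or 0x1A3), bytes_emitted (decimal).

Answer: 3 0xF0EF 0

Derivation:
After char 0 ('P'=15): chars_in_quartet=1 acc=0xF bytes_emitted=0
After char 1 ('D'=3): chars_in_quartet=2 acc=0x3C3 bytes_emitted=0
After char 2 ('v'=47): chars_in_quartet=3 acc=0xF0EF bytes_emitted=0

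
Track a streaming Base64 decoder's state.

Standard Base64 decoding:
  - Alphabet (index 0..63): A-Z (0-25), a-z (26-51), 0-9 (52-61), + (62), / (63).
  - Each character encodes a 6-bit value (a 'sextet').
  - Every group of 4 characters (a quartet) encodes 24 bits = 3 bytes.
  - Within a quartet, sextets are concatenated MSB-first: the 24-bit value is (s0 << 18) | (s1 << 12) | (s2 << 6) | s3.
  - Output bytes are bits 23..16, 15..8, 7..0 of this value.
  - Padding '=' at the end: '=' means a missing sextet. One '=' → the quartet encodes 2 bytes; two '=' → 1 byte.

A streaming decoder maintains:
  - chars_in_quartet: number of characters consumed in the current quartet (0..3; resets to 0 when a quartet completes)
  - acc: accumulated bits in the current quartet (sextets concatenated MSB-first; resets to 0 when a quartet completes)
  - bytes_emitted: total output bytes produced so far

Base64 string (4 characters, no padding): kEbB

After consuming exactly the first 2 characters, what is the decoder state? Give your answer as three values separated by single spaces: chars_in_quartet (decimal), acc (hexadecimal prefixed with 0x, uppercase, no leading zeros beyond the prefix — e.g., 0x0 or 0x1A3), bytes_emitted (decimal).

After char 0 ('k'=36): chars_in_quartet=1 acc=0x24 bytes_emitted=0
After char 1 ('E'=4): chars_in_quartet=2 acc=0x904 bytes_emitted=0

Answer: 2 0x904 0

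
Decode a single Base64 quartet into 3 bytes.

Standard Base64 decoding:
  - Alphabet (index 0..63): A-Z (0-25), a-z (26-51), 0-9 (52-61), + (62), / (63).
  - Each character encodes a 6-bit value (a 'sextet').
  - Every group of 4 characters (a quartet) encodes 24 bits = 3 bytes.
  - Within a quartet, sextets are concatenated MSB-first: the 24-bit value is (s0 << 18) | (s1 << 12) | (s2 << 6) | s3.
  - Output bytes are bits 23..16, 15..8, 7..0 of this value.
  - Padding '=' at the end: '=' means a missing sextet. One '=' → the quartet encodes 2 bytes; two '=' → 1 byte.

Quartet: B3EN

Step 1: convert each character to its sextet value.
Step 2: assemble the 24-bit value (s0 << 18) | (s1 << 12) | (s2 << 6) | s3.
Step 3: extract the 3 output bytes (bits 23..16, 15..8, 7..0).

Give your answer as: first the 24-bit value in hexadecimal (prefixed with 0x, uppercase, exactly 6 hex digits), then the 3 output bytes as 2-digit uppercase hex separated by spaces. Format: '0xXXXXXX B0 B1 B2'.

Answer: 0x07710D 07 71 0D

Derivation:
Sextets: B=1, 3=55, E=4, N=13
24-bit: (1<<18) | (55<<12) | (4<<6) | 13
      = 0x040000 | 0x037000 | 0x000100 | 0x00000D
      = 0x07710D
Bytes: (v>>16)&0xFF=07, (v>>8)&0xFF=71, v&0xFF=0D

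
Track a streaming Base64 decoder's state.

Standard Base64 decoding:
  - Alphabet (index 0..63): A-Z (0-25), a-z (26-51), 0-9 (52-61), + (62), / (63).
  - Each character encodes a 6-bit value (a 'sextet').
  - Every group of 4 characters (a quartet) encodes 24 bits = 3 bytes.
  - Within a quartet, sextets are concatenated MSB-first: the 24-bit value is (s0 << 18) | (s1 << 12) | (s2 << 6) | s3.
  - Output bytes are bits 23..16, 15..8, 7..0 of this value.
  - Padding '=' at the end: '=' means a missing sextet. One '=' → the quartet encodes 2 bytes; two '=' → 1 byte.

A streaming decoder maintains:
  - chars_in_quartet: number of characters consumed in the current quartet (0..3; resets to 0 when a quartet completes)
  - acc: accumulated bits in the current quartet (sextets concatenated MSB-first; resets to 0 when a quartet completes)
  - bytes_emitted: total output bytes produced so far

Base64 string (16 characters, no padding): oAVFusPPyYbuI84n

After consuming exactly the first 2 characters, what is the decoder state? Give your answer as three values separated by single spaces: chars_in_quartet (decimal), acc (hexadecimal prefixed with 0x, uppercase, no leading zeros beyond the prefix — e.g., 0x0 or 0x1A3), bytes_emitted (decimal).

After char 0 ('o'=40): chars_in_quartet=1 acc=0x28 bytes_emitted=0
After char 1 ('A'=0): chars_in_quartet=2 acc=0xA00 bytes_emitted=0

Answer: 2 0xA00 0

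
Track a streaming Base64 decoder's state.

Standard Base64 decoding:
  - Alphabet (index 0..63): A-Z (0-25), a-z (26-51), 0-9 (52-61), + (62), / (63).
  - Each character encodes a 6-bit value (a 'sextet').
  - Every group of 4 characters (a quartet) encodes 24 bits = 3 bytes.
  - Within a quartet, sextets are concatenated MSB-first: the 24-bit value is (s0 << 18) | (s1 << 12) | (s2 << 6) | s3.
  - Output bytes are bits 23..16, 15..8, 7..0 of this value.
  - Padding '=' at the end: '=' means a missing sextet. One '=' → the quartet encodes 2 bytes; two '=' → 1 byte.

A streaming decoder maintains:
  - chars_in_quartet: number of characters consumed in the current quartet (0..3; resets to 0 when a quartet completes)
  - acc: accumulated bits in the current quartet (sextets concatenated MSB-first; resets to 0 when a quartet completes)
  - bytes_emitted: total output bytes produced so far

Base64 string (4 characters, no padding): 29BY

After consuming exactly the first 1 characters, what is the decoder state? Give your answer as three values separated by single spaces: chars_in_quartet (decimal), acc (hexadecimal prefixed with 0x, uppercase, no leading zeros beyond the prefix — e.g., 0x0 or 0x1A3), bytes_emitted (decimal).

Answer: 1 0x36 0

Derivation:
After char 0 ('2'=54): chars_in_quartet=1 acc=0x36 bytes_emitted=0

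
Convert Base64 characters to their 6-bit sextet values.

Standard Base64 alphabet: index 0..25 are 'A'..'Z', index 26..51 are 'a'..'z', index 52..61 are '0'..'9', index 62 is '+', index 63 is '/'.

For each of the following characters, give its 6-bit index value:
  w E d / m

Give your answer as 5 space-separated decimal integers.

Answer: 48 4 29 63 38

Derivation:
'w': a..z range, 26 + ord('w') − ord('a') = 48
'E': A..Z range, ord('E') − ord('A') = 4
'd': a..z range, 26 + ord('d') − ord('a') = 29
'/': index 63
'm': a..z range, 26 + ord('m') − ord('a') = 38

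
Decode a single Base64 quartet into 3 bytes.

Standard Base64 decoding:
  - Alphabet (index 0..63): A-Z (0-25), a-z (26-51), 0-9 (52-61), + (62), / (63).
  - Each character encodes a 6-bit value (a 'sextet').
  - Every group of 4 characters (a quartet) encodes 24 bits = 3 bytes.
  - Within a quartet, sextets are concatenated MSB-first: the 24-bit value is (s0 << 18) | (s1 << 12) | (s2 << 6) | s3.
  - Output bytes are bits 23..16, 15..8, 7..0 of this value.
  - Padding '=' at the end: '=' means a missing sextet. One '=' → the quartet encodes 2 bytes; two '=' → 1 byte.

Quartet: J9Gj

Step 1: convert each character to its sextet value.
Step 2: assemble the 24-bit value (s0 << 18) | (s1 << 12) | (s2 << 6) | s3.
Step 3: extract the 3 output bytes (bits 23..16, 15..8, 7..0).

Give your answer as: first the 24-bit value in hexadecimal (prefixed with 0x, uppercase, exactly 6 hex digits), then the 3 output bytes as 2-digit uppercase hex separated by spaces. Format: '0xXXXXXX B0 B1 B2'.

Sextets: J=9, 9=61, G=6, j=35
24-bit: (9<<18) | (61<<12) | (6<<6) | 35
      = 0x240000 | 0x03D000 | 0x000180 | 0x000023
      = 0x27D1A3
Bytes: (v>>16)&0xFF=27, (v>>8)&0xFF=D1, v&0xFF=A3

Answer: 0x27D1A3 27 D1 A3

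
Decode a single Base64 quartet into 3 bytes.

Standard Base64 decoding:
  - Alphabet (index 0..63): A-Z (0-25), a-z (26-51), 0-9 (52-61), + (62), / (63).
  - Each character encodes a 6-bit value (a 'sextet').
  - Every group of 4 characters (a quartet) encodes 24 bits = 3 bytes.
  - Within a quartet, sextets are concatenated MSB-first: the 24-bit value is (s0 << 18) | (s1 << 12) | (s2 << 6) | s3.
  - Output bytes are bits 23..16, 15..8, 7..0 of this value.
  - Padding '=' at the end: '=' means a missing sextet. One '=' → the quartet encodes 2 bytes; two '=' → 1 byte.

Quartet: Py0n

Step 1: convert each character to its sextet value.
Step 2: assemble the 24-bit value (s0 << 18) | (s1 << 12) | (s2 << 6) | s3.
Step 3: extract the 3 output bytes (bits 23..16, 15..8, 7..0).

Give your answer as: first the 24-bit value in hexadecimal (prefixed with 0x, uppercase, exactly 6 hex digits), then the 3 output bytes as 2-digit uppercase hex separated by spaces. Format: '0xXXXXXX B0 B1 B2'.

Sextets: P=15, y=50, 0=52, n=39
24-bit: (15<<18) | (50<<12) | (52<<6) | 39
      = 0x3C0000 | 0x032000 | 0x000D00 | 0x000027
      = 0x3F2D27
Bytes: (v>>16)&0xFF=3F, (v>>8)&0xFF=2D, v&0xFF=27

Answer: 0x3F2D27 3F 2D 27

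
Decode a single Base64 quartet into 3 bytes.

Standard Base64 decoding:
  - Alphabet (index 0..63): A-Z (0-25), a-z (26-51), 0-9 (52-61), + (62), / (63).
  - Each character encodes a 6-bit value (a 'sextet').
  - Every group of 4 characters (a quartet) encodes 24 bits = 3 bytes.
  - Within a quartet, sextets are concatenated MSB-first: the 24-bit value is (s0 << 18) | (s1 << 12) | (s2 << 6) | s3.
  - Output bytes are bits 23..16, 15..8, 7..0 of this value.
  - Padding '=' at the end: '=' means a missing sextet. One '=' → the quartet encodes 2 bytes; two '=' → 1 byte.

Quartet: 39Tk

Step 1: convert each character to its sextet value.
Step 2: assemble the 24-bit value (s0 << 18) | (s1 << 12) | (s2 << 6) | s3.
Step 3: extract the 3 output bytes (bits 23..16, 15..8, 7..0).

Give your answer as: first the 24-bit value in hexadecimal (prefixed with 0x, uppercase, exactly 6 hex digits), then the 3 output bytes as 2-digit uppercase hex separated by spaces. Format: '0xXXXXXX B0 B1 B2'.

Answer: 0xDFD4E4 DF D4 E4

Derivation:
Sextets: 3=55, 9=61, T=19, k=36
24-bit: (55<<18) | (61<<12) | (19<<6) | 36
      = 0xDC0000 | 0x03D000 | 0x0004C0 | 0x000024
      = 0xDFD4E4
Bytes: (v>>16)&0xFF=DF, (v>>8)&0xFF=D4, v&0xFF=E4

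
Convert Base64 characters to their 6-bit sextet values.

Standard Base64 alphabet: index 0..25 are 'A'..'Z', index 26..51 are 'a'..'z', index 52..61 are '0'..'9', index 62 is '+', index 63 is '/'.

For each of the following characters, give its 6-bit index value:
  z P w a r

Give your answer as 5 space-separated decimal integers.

Answer: 51 15 48 26 43

Derivation:
'z': a..z range, 26 + ord('z') − ord('a') = 51
'P': A..Z range, ord('P') − ord('A') = 15
'w': a..z range, 26 + ord('w') − ord('a') = 48
'a': a..z range, 26 + ord('a') − ord('a') = 26
'r': a..z range, 26 + ord('r') − ord('a') = 43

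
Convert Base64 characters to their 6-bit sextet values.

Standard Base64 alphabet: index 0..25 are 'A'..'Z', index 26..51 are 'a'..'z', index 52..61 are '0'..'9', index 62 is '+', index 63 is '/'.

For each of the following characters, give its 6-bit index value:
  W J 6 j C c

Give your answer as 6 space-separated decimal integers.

Answer: 22 9 58 35 2 28

Derivation:
'W': A..Z range, ord('W') − ord('A') = 22
'J': A..Z range, ord('J') − ord('A') = 9
'6': 0..9 range, 52 + ord('6') − ord('0') = 58
'j': a..z range, 26 + ord('j') − ord('a') = 35
'C': A..Z range, ord('C') − ord('A') = 2
'c': a..z range, 26 + ord('c') − ord('a') = 28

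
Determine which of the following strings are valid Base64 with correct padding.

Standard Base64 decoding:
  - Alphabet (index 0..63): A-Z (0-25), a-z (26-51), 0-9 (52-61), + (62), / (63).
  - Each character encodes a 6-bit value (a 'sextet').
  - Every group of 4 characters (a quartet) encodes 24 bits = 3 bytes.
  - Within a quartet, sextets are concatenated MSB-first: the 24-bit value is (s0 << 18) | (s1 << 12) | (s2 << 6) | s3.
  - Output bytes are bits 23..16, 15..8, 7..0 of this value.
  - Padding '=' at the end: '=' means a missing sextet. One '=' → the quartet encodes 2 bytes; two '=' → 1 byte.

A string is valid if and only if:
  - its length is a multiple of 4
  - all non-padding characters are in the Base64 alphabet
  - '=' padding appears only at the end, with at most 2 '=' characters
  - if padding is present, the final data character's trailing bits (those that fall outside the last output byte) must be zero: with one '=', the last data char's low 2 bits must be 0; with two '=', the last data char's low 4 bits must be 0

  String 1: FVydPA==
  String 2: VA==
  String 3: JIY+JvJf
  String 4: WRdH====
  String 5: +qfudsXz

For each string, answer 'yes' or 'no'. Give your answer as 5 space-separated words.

String 1: 'FVydPA==' → valid
String 2: 'VA==' → valid
String 3: 'JIY+JvJf' → valid
String 4: 'WRdH====' → invalid (4 pad chars (max 2))
String 5: '+qfudsXz' → valid

Answer: yes yes yes no yes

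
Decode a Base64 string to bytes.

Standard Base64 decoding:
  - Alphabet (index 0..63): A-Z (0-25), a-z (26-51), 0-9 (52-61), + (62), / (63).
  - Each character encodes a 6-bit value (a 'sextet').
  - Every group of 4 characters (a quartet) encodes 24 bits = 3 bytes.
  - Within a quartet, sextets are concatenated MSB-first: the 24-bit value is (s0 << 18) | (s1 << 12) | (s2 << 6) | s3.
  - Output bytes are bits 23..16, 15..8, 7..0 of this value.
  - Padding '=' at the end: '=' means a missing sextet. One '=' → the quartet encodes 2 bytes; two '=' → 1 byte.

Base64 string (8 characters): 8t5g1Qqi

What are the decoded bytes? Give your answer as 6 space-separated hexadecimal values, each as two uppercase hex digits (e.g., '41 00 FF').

After char 0 ('8'=60): chars_in_quartet=1 acc=0x3C bytes_emitted=0
After char 1 ('t'=45): chars_in_quartet=2 acc=0xF2D bytes_emitted=0
After char 2 ('5'=57): chars_in_quartet=3 acc=0x3CB79 bytes_emitted=0
After char 3 ('g'=32): chars_in_quartet=4 acc=0xF2DE60 -> emit F2 DE 60, reset; bytes_emitted=3
After char 4 ('1'=53): chars_in_quartet=1 acc=0x35 bytes_emitted=3
After char 5 ('Q'=16): chars_in_quartet=2 acc=0xD50 bytes_emitted=3
After char 6 ('q'=42): chars_in_quartet=3 acc=0x3542A bytes_emitted=3
After char 7 ('i'=34): chars_in_quartet=4 acc=0xD50AA2 -> emit D5 0A A2, reset; bytes_emitted=6

Answer: F2 DE 60 D5 0A A2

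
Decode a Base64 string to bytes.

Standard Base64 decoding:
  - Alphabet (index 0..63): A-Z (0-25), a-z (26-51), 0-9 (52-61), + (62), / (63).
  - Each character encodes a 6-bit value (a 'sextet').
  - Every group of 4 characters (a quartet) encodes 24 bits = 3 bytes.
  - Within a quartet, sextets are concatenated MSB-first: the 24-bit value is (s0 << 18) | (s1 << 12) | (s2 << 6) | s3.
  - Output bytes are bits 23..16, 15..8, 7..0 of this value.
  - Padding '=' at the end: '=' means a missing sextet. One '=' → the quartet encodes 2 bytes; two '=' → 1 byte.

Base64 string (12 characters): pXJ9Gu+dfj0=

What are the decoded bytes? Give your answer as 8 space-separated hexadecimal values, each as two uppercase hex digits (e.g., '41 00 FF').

Answer: A5 72 7D 1A EF 9D 7E 3D

Derivation:
After char 0 ('p'=41): chars_in_quartet=1 acc=0x29 bytes_emitted=0
After char 1 ('X'=23): chars_in_quartet=2 acc=0xA57 bytes_emitted=0
After char 2 ('J'=9): chars_in_quartet=3 acc=0x295C9 bytes_emitted=0
After char 3 ('9'=61): chars_in_quartet=4 acc=0xA5727D -> emit A5 72 7D, reset; bytes_emitted=3
After char 4 ('G'=6): chars_in_quartet=1 acc=0x6 bytes_emitted=3
After char 5 ('u'=46): chars_in_quartet=2 acc=0x1AE bytes_emitted=3
After char 6 ('+'=62): chars_in_quartet=3 acc=0x6BBE bytes_emitted=3
After char 7 ('d'=29): chars_in_quartet=4 acc=0x1AEF9D -> emit 1A EF 9D, reset; bytes_emitted=6
After char 8 ('f'=31): chars_in_quartet=1 acc=0x1F bytes_emitted=6
After char 9 ('j'=35): chars_in_quartet=2 acc=0x7E3 bytes_emitted=6
After char 10 ('0'=52): chars_in_quartet=3 acc=0x1F8F4 bytes_emitted=6
Padding '=': partial quartet acc=0x1F8F4 -> emit 7E 3D; bytes_emitted=8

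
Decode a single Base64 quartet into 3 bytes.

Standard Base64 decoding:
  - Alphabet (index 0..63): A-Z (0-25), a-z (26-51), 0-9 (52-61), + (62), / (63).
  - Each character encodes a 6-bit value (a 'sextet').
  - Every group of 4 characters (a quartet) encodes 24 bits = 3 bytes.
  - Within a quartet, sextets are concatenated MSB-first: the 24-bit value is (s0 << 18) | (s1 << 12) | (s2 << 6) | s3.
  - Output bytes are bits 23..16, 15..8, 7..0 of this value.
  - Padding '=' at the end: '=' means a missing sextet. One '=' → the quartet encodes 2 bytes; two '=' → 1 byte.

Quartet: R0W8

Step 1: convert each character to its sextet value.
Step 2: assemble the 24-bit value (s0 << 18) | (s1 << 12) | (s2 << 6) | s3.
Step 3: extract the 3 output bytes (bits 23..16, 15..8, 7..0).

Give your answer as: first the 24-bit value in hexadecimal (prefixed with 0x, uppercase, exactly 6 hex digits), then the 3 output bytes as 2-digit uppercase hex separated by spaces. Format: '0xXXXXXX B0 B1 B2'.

Sextets: R=17, 0=52, W=22, 8=60
24-bit: (17<<18) | (52<<12) | (22<<6) | 60
      = 0x440000 | 0x034000 | 0x000580 | 0x00003C
      = 0x4745BC
Bytes: (v>>16)&0xFF=47, (v>>8)&0xFF=45, v&0xFF=BC

Answer: 0x4745BC 47 45 BC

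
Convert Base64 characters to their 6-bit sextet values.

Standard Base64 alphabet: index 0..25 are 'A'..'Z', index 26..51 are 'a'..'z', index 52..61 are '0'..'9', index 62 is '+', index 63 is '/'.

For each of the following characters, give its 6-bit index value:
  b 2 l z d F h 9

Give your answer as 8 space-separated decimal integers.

Answer: 27 54 37 51 29 5 33 61

Derivation:
'b': a..z range, 26 + ord('b') − ord('a') = 27
'2': 0..9 range, 52 + ord('2') − ord('0') = 54
'l': a..z range, 26 + ord('l') − ord('a') = 37
'z': a..z range, 26 + ord('z') − ord('a') = 51
'd': a..z range, 26 + ord('d') − ord('a') = 29
'F': A..Z range, ord('F') − ord('A') = 5
'h': a..z range, 26 + ord('h') − ord('a') = 33
'9': 0..9 range, 52 + ord('9') − ord('0') = 61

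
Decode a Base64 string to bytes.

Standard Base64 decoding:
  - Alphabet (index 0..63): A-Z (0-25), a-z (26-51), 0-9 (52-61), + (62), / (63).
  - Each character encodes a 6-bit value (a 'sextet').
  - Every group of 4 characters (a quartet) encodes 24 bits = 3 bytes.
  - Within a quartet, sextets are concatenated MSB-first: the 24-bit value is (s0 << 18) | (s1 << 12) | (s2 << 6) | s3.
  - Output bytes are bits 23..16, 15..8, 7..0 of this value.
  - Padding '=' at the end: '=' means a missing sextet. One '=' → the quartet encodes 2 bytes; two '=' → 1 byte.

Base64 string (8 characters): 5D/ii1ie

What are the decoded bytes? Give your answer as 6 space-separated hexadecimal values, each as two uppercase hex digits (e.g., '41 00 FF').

Answer: E4 3F E2 8B 58 9E

Derivation:
After char 0 ('5'=57): chars_in_quartet=1 acc=0x39 bytes_emitted=0
After char 1 ('D'=3): chars_in_quartet=2 acc=0xE43 bytes_emitted=0
After char 2 ('/'=63): chars_in_quartet=3 acc=0x390FF bytes_emitted=0
After char 3 ('i'=34): chars_in_quartet=4 acc=0xE43FE2 -> emit E4 3F E2, reset; bytes_emitted=3
After char 4 ('i'=34): chars_in_quartet=1 acc=0x22 bytes_emitted=3
After char 5 ('1'=53): chars_in_quartet=2 acc=0x8B5 bytes_emitted=3
After char 6 ('i'=34): chars_in_quartet=3 acc=0x22D62 bytes_emitted=3
After char 7 ('e'=30): chars_in_quartet=4 acc=0x8B589E -> emit 8B 58 9E, reset; bytes_emitted=6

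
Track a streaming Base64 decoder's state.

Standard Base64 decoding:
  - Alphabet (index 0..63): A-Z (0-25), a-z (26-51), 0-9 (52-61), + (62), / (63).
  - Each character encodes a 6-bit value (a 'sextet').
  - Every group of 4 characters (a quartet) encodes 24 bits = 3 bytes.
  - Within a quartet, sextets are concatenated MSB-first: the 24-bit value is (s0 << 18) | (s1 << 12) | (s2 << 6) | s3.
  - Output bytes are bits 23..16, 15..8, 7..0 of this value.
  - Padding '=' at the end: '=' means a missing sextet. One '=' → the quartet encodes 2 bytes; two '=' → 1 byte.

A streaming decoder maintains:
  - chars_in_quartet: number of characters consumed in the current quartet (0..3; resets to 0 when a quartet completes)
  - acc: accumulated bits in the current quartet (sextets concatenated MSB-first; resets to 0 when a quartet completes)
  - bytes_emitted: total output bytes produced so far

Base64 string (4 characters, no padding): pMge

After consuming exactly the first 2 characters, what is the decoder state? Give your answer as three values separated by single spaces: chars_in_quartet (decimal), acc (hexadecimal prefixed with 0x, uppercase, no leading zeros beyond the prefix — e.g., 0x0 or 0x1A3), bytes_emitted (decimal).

Answer: 2 0xA4C 0

Derivation:
After char 0 ('p'=41): chars_in_quartet=1 acc=0x29 bytes_emitted=0
After char 1 ('M'=12): chars_in_quartet=2 acc=0xA4C bytes_emitted=0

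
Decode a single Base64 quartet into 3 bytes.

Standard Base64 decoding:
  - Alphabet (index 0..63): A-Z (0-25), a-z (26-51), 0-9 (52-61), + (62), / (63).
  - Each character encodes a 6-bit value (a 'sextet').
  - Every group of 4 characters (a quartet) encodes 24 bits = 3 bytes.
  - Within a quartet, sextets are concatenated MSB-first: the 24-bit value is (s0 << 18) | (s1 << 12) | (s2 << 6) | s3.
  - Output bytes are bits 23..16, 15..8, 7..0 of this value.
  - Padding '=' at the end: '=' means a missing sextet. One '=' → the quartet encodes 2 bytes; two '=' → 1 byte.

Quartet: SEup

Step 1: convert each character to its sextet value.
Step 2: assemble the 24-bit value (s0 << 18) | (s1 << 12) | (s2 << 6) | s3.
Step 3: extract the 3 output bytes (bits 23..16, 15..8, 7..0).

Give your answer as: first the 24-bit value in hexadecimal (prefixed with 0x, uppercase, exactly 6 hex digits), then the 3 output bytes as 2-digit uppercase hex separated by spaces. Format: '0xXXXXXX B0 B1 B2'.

Sextets: S=18, E=4, u=46, p=41
24-bit: (18<<18) | (4<<12) | (46<<6) | 41
      = 0x480000 | 0x004000 | 0x000B80 | 0x000029
      = 0x484BA9
Bytes: (v>>16)&0xFF=48, (v>>8)&0xFF=4B, v&0xFF=A9

Answer: 0x484BA9 48 4B A9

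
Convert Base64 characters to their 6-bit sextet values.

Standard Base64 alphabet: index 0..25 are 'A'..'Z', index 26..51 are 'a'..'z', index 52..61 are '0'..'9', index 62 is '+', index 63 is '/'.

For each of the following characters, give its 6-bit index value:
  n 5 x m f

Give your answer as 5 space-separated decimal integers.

'n': a..z range, 26 + ord('n') − ord('a') = 39
'5': 0..9 range, 52 + ord('5') − ord('0') = 57
'x': a..z range, 26 + ord('x') − ord('a') = 49
'm': a..z range, 26 + ord('m') − ord('a') = 38
'f': a..z range, 26 + ord('f') − ord('a') = 31

Answer: 39 57 49 38 31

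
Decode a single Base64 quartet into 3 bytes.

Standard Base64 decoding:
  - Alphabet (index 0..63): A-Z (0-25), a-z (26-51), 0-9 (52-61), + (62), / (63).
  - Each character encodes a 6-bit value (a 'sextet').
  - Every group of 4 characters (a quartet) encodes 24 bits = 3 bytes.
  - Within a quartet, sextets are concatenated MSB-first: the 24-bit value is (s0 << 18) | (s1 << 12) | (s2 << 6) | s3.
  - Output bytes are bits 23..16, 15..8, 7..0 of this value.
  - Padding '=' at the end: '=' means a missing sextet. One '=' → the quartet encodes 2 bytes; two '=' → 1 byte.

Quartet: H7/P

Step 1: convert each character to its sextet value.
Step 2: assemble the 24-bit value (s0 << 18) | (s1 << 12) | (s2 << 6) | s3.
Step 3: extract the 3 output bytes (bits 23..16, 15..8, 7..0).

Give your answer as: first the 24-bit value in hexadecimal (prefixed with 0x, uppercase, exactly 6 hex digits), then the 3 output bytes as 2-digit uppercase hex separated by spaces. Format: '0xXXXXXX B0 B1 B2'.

Answer: 0x1FBFCF 1F BF CF

Derivation:
Sextets: H=7, 7=59, /=63, P=15
24-bit: (7<<18) | (59<<12) | (63<<6) | 15
      = 0x1C0000 | 0x03B000 | 0x000FC0 | 0x00000F
      = 0x1FBFCF
Bytes: (v>>16)&0xFF=1F, (v>>8)&0xFF=BF, v&0xFF=CF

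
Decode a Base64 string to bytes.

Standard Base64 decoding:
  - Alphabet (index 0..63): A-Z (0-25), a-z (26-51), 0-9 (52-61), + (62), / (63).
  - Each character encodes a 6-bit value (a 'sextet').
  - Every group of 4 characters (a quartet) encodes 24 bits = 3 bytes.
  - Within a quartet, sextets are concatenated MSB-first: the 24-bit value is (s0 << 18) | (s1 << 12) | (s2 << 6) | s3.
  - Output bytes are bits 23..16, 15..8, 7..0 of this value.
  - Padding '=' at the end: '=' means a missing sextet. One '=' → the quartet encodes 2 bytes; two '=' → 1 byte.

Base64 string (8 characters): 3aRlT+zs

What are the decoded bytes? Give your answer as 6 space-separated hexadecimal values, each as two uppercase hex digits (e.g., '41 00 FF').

Answer: DD A4 65 4F EC EC

Derivation:
After char 0 ('3'=55): chars_in_quartet=1 acc=0x37 bytes_emitted=0
After char 1 ('a'=26): chars_in_quartet=2 acc=0xDDA bytes_emitted=0
After char 2 ('R'=17): chars_in_quartet=3 acc=0x37691 bytes_emitted=0
After char 3 ('l'=37): chars_in_quartet=4 acc=0xDDA465 -> emit DD A4 65, reset; bytes_emitted=3
After char 4 ('T'=19): chars_in_quartet=1 acc=0x13 bytes_emitted=3
After char 5 ('+'=62): chars_in_quartet=2 acc=0x4FE bytes_emitted=3
After char 6 ('z'=51): chars_in_quartet=3 acc=0x13FB3 bytes_emitted=3
After char 7 ('s'=44): chars_in_quartet=4 acc=0x4FECEC -> emit 4F EC EC, reset; bytes_emitted=6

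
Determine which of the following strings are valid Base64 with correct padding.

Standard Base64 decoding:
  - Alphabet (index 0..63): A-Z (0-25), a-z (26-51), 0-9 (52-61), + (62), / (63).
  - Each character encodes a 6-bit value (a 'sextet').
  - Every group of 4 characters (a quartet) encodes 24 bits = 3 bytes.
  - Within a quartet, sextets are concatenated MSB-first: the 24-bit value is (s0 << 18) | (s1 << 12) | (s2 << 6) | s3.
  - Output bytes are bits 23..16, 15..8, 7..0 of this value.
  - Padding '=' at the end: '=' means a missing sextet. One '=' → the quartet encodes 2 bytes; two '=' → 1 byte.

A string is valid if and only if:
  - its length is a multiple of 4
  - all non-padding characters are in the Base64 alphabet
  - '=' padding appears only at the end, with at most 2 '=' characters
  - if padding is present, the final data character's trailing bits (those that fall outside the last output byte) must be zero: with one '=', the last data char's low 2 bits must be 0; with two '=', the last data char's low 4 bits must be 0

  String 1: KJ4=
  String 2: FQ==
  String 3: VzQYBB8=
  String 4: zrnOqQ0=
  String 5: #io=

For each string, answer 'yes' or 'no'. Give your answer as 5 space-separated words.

Answer: yes yes yes yes no

Derivation:
String 1: 'KJ4=' → valid
String 2: 'FQ==' → valid
String 3: 'VzQYBB8=' → valid
String 4: 'zrnOqQ0=' → valid
String 5: '#io=' → invalid (bad char(s): ['#'])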